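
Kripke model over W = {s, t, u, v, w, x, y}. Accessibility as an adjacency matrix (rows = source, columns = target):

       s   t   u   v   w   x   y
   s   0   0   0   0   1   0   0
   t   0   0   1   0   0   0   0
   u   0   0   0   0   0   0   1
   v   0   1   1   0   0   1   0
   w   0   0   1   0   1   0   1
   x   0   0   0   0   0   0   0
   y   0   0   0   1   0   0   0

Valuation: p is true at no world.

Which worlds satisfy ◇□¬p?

s: successors {w}; □¬p there: w:T. ✓
t: successors {u}; □¬p there: u:T. ✓
u: successors {y}; □¬p there: y:T. ✓
v: successors {t, u, x}; □¬p there: t:T, u:T, x:T. ✓
w: successors {u, w, y}; □¬p there: u:T, w:T, y:T. ✓
x: no successors, so ◇□¬p fails. ✗
y: successors {v}; □¬p there: v:T. ✓

{s, t, u, v, w, y}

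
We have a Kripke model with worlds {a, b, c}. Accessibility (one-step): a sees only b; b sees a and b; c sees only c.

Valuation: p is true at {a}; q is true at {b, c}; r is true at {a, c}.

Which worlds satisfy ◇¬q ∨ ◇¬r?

{a, b}

a: ◇¬q is F, ◇¬r is T. ✓
b: ◇¬q is T, ◇¬r is T. ✓
c: ◇¬q is F, ◇¬r is F. ✗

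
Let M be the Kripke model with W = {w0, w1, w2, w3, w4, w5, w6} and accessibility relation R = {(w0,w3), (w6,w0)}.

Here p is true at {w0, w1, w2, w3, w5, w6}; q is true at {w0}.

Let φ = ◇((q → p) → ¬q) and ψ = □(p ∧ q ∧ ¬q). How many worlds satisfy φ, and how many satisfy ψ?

For ◇((q → p) → ¬q):
w0: successors {w3}; (q → p) → ¬q there: w3:T. ✓
w1: no successors, so ◇((q → p) → ¬q) fails. ✗
w2: no successors, so ◇((q → p) → ¬q) fails. ✗
w3: no successors, so ◇((q → p) → ¬q) fails. ✗
w4: no successors, so ◇((q → p) → ¬q) fails. ✗
w5: no successors, so ◇((q → p) → ¬q) fails. ✗
w6: successors {w0}; (q → p) → ¬q there: w0:F. ✗
— 1 world.
For □(p ∧ q ∧ ¬q):
w0: successors {w3}; p ∧ q ∧ ¬q there: w3:F. ✗
w1: no successors, so □(p ∧ q ∧ ¬q) holds vacuously. ✓
w2: no successors, so □(p ∧ q ∧ ¬q) holds vacuously. ✓
w3: no successors, so □(p ∧ q ∧ ¬q) holds vacuously. ✓
w4: no successors, so □(p ∧ q ∧ ¬q) holds vacuously. ✓
w5: no successors, so □(p ∧ q ∧ ¬q) holds vacuously. ✓
w6: successors {w0}; p ∧ q ∧ ¬q there: w0:F. ✗
— 5 worlds.

1 and 5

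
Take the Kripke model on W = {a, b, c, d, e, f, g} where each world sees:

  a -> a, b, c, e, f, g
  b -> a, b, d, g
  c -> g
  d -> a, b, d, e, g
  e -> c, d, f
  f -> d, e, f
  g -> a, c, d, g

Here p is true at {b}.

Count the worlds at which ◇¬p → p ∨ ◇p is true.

3

a: ◇¬p is T, p ∨ ◇p is T. ✓
b: ◇¬p is T, p ∨ ◇p is T. ✓
c: ◇¬p is T, p ∨ ◇p is F. ✗
d: ◇¬p is T, p ∨ ◇p is T. ✓
e: ◇¬p is T, p ∨ ◇p is F. ✗
f: ◇¬p is T, p ∨ ◇p is F. ✗
g: ◇¬p is T, p ∨ ◇p is F. ✗
Satisfying worlds: {a, b, d}.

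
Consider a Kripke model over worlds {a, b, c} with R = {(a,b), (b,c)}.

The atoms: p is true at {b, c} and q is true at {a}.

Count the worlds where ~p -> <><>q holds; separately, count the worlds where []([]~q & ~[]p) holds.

2 and 1

For ~p -> <><>q:
a: ~p is T, <><>q is F. ✗
b: ~p is F, <><>q is F. ✓
c: ~p is F, <><>q is F. ✓
— 2 worlds.
For []([]~q & ~[]p):
a: successors {b}; []~q & ~[]p there: b:F. ✗
b: successors {c}; []~q & ~[]p there: c:F. ✗
c: no successors, so []([]~q & ~[]p) holds vacuously. ✓
— 1 world.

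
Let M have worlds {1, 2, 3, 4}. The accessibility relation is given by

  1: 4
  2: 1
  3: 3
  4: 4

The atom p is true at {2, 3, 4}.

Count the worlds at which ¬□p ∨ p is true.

3

1: ¬□p is F, p is F. ✗
2: ¬□p is T, p is T. ✓
3: ¬□p is F, p is T. ✓
4: ¬□p is F, p is T. ✓
Satisfying worlds: {2, 3, 4}.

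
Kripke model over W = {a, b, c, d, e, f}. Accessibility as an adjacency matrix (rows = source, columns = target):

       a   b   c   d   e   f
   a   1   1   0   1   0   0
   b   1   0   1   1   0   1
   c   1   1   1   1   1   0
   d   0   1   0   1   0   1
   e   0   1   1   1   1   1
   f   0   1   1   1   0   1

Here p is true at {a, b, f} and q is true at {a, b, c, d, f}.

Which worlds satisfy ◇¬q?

a: successors {a, b, d}; ¬q there: a:F, b:F, d:F. ✗
b: successors {a, c, d, f}; ¬q there: a:F, c:F, d:F, f:F. ✗
c: successors {a, b, c, d, e}; ¬q there: a:F, b:F, c:F, d:F, e:T. ✓
d: successors {b, d, f}; ¬q there: b:F, d:F, f:F. ✗
e: successors {b, c, d, e, f}; ¬q there: b:F, c:F, d:F, e:T, f:F. ✓
f: successors {b, c, d, f}; ¬q there: b:F, c:F, d:F, f:F. ✗

{c, e}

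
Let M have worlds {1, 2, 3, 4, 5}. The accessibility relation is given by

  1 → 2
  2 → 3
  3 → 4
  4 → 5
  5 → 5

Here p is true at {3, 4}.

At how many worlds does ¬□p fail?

1: □p is F. ✓
2: □p is T. ✗
3: □p is T. ✗
4: □p is F. ✓
5: □p is F. ✓
Satisfying worlds: {1, 4, 5}.
So ¬□p fails at the other 2 worlds.

2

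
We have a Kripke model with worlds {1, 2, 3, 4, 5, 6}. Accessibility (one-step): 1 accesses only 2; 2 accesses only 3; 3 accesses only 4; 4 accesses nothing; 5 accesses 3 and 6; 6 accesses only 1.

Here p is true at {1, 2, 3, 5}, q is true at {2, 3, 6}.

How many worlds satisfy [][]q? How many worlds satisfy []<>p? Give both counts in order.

4 and 3

For [][]q:
1: successors {2}; []q there: 2:T. ✓
2: successors {3}; []q there: 3:F. ✗
3: successors {4}; []q there: 4:T. ✓
4: no successors, so [][]q holds vacuously. ✓
5: successors {3, 6}; []q there: 3:F, 6:F. ✗
6: successors {1}; []q there: 1:T. ✓
— 4 worlds.
For []<>p:
1: successors {2}; <>p there: 2:T. ✓
2: successors {3}; <>p there: 3:F. ✗
3: successors {4}; <>p there: 4:F. ✗
4: no successors, so []<>p holds vacuously. ✓
5: successors {3, 6}; <>p there: 3:F, 6:T. ✗
6: successors {1}; <>p there: 1:T. ✓
— 3 worlds.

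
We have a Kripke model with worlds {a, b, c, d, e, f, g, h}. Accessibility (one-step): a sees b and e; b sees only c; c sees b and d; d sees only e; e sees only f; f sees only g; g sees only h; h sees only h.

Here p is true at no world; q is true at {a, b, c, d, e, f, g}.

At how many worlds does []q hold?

6

a: successors {b, e}; q there: b:T, e:T. ✓
b: successors {c}; q there: c:T. ✓
c: successors {b, d}; q there: b:T, d:T. ✓
d: successors {e}; q there: e:T. ✓
e: successors {f}; q there: f:T. ✓
f: successors {g}; q there: g:T. ✓
g: successors {h}; q there: h:F. ✗
h: successors {h}; q there: h:F. ✗
Satisfying worlds: {a, b, c, d, e, f}.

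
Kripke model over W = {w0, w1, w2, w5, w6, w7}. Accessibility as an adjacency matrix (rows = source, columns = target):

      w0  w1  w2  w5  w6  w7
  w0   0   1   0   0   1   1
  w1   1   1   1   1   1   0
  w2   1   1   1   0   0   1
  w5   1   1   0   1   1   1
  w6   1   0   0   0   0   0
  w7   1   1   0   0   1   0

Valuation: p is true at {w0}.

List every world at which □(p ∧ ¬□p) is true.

w0: successors {w1, w6, w7}; p ∧ ¬□p there: w1:F, w6:F, w7:F. ✗
w1: successors {w0, w1, w2, w5, w6}; p ∧ ¬□p there: w0:T, w1:F, w2:F, w5:F, w6:F. ✗
w2: successors {w0, w1, w2, w7}; p ∧ ¬□p there: w0:T, w1:F, w2:F, w7:F. ✗
w5: successors {w0, w1, w5, w6, w7}; p ∧ ¬□p there: w0:T, w1:F, w5:F, w6:F, w7:F. ✗
w6: successors {w0}; p ∧ ¬□p there: w0:T. ✓
w7: successors {w0, w1, w6}; p ∧ ¬□p there: w0:T, w1:F, w6:F. ✗

{w6}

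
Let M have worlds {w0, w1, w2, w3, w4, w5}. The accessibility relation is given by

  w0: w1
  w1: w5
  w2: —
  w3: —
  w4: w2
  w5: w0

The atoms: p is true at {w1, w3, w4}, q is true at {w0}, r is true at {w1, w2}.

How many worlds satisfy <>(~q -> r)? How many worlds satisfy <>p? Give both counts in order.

3 and 1

For <>(~q -> r):
w0: successors {w1}; ~q -> r there: w1:T. ✓
w1: successors {w5}; ~q -> r there: w5:F. ✗
w2: no successors, so <>(~q -> r) fails. ✗
w3: no successors, so <>(~q -> r) fails. ✗
w4: successors {w2}; ~q -> r there: w2:T. ✓
w5: successors {w0}; ~q -> r there: w0:T. ✓
— 3 worlds.
For <>p:
w0: successors {w1}; p there: w1:T. ✓
w1: successors {w5}; p there: w5:F. ✗
w2: no successors, so <>p fails. ✗
w3: no successors, so <>p fails. ✗
w4: successors {w2}; p there: w2:F. ✗
w5: successors {w0}; p there: w0:F. ✗
— 1 world.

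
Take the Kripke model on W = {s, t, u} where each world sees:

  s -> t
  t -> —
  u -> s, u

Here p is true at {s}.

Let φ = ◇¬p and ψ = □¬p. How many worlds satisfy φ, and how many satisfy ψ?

For ◇¬p:
s: successors {t}; ¬p there: t:T. ✓
t: no successors, so ◇¬p fails. ✗
u: successors {s, u}; ¬p there: s:F, u:T. ✓
— 2 worlds.
For □¬p:
s: successors {t}; ¬p there: t:T. ✓
t: no successors, so □¬p holds vacuously. ✓
u: successors {s, u}; ¬p there: s:F, u:T. ✗
— 2 worlds.

2 and 2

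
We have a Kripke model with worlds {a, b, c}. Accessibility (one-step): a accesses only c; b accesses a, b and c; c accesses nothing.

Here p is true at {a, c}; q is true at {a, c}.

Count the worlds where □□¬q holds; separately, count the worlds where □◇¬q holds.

2 and 1

For □□¬q:
a: successors {c}; □¬q there: c:T. ✓
b: successors {a, b, c}; □¬q there: a:F, b:F, c:T. ✗
c: no successors, so □□¬q holds vacuously. ✓
— 2 worlds.
For □◇¬q:
a: successors {c}; ◇¬q there: c:F. ✗
b: successors {a, b, c}; ◇¬q there: a:F, b:T, c:F. ✗
c: no successors, so □◇¬q holds vacuously. ✓
— 1 world.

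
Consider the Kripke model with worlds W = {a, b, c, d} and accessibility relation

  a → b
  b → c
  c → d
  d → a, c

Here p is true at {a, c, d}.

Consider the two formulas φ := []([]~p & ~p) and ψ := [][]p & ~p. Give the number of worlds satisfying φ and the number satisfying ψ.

For []([]~p & ~p):
a: successors {b}; []~p & ~p there: b:F. ✗
b: successors {c}; []~p & ~p there: c:F. ✗
c: successors {d}; []~p & ~p there: d:F. ✗
d: successors {a, c}; []~p & ~p there: a:F, c:F. ✗
— 0 worlds.
For [][]p & ~p:
a: [][]p is T, ~p is F. ✗
b: [][]p is T, ~p is T. ✓
c: [][]p is T, ~p is F. ✗
d: [][]p is F, ~p is F. ✗
— 1 world.

0 and 1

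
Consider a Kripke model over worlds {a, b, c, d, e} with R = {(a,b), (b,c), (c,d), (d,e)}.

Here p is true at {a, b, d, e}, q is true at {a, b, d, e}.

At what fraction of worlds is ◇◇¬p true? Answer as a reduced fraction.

1/5

a: successors {b}; ◇¬p there: b:T. ✓
b: successors {c}; ◇¬p there: c:F. ✗
c: successors {d}; ◇¬p there: d:F. ✗
d: successors {e}; ◇¬p there: e:F. ✗
e: no successors, so ◇◇¬p fails. ✗
That's 1 of 5 worlds, so 1/5.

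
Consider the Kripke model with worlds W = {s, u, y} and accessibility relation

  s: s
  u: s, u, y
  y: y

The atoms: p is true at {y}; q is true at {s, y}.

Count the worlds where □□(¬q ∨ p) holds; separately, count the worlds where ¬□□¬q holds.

For □□(¬q ∨ p):
s: successors {s}; □(¬q ∨ p) there: s:F. ✗
u: successors {s, u, y}; □(¬q ∨ p) there: s:F, u:F, y:T. ✗
y: successors {y}; □(¬q ∨ p) there: y:T. ✓
— 1 world.
For ¬□□¬q:
s: □□¬q is F. ✓
u: □□¬q is F. ✓
y: □□¬q is F. ✓
— 3 worlds.

1 and 3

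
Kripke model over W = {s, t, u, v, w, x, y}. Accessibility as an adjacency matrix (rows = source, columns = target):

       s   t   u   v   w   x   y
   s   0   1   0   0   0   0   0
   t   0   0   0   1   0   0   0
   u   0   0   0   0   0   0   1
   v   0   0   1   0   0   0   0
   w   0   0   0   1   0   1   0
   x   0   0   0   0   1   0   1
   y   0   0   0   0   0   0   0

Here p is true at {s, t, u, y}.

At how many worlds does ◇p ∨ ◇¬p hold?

s: ◇p is T, ◇¬p is F. ✓
t: ◇p is F, ◇¬p is T. ✓
u: ◇p is T, ◇¬p is F. ✓
v: ◇p is T, ◇¬p is F. ✓
w: ◇p is F, ◇¬p is T. ✓
x: ◇p is T, ◇¬p is T. ✓
y: ◇p is F, ◇¬p is F. ✗
Satisfying worlds: {s, t, u, v, w, x}.

6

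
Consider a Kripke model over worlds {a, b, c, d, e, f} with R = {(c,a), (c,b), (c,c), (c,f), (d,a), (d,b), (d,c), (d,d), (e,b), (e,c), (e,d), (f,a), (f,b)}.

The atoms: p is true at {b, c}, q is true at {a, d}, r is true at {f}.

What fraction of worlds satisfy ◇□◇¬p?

a: no successors, so ◇□◇¬p fails. ✗
b: no successors, so ◇□◇¬p fails. ✗
c: successors {a, b, c, f}; □◇¬p there: a:T, b:T, c:F, f:F. ✓
d: successors {a, b, c, d}; □◇¬p there: a:T, b:T, c:F, d:F. ✓
e: successors {b, c, d}; □◇¬p there: b:T, c:F, d:F. ✓
f: successors {a, b}; □◇¬p there: a:T, b:T. ✓
That's 4 of 6 worlds, so 4/6 = 2/3.

2/3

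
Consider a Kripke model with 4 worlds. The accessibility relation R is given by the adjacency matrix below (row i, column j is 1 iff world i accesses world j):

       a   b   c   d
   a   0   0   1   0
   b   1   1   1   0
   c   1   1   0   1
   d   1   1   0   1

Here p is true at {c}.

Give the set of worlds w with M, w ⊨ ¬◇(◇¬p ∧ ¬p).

a: ◇(◇¬p ∧ ¬p) is F. ✓
b: ◇(◇¬p ∧ ¬p) is T. ✗
c: ◇(◇¬p ∧ ¬p) is T. ✗
d: ◇(◇¬p ∧ ¬p) is T. ✗

{a}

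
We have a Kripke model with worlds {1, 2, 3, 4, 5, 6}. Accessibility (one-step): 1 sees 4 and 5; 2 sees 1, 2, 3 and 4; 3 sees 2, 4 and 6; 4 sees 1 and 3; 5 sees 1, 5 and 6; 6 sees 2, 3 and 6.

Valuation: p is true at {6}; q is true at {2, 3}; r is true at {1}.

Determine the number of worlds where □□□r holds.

1: successors {4, 5}; □□r there: 4:F, 5:F. ✗
2: successors {1, 2, 3, 4}; □□r there: 1:F, 2:F, 3:F, 4:F. ✗
3: successors {2, 4, 6}; □□r there: 2:F, 4:F, 6:F. ✗
4: successors {1, 3}; □□r there: 1:F, 3:F. ✗
5: successors {1, 5, 6}; □□r there: 1:F, 5:F, 6:F. ✗
6: successors {2, 3, 6}; □□r there: 2:F, 3:F, 6:F. ✗
Satisfying worlds: ∅.

0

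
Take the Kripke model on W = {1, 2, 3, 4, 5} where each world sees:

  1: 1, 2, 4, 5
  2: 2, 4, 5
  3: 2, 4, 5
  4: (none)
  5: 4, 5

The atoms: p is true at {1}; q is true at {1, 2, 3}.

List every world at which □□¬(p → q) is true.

{4}

1: successors {1, 2, 4, 5}; □¬(p → q) there: 1:F, 2:F, 4:T, 5:F. ✗
2: successors {2, 4, 5}; □¬(p → q) there: 2:F, 4:T, 5:F. ✗
3: successors {2, 4, 5}; □¬(p → q) there: 2:F, 4:T, 5:F. ✗
4: no successors, so □□¬(p → q) holds vacuously. ✓
5: successors {4, 5}; □¬(p → q) there: 4:T, 5:F. ✗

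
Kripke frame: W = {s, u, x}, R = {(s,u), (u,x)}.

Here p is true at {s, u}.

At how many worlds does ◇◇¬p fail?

2

s: successors {u}; ◇¬p there: u:T. ✓
u: successors {x}; ◇¬p there: x:F. ✗
x: no successors, so ◇◇¬p fails. ✗
Satisfying worlds: {s}.
So ◇◇¬p fails at the other 2 worlds.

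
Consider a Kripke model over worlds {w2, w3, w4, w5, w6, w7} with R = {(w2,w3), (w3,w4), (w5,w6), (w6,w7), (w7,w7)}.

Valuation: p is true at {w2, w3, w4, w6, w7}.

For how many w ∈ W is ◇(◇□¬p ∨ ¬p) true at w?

1

w2: successors {w3}; ◇□¬p ∨ ¬p there: w3:T. ✓
w3: successors {w4}; ◇□¬p ∨ ¬p there: w4:F. ✗
w4: no successors, so ◇(◇□¬p ∨ ¬p) fails. ✗
w5: successors {w6}; ◇□¬p ∨ ¬p there: w6:F. ✗
w6: successors {w7}; ◇□¬p ∨ ¬p there: w7:F. ✗
w7: successors {w7}; ◇□¬p ∨ ¬p there: w7:F. ✗
Satisfying worlds: {w2}.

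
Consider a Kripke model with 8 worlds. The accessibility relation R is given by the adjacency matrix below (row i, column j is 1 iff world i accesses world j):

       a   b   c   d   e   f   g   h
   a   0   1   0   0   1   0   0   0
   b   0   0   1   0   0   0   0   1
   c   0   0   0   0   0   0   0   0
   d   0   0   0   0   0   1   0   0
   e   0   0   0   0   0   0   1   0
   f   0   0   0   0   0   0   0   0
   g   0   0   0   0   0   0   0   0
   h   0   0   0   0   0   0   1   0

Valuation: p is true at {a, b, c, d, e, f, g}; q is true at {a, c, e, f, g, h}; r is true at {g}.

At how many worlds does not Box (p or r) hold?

a: Box (p or r) is T. ✗
b: Box (p or r) is F. ✓
c: Box (p or r) is T. ✗
d: Box (p or r) is T. ✗
e: Box (p or r) is T. ✗
f: Box (p or r) is T. ✗
g: Box (p or r) is T. ✗
h: Box (p or r) is T. ✗
Satisfying worlds: {b}.

1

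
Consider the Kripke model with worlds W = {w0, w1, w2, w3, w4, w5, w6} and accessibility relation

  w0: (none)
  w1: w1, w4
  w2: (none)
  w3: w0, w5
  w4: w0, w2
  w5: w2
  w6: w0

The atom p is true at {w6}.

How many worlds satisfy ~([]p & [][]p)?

w0: []p & [][]p is T. ✗
w1: []p & [][]p is F. ✓
w2: []p & [][]p is T. ✗
w3: []p & [][]p is F. ✓
w4: []p & [][]p is F. ✓
w5: []p & [][]p is F. ✓
w6: []p & [][]p is F. ✓
Satisfying worlds: {w1, w3, w4, w5, w6}.

5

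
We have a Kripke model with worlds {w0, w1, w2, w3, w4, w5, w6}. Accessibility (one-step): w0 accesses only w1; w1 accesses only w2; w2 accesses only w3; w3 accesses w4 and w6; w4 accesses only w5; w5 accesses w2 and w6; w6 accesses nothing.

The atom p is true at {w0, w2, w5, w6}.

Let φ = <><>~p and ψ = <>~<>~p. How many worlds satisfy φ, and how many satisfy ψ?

3 and 4

For <><>~p:
w0: successors {w1}; <>~p there: w1:F. ✗
w1: successors {w2}; <>~p there: w2:T. ✓
w2: successors {w3}; <>~p there: w3:T. ✓
w3: successors {w4, w6}; <>~p there: w4:F, w6:F. ✗
w4: successors {w5}; <>~p there: w5:F. ✗
w5: successors {w2, w6}; <>~p there: w2:T, w6:F. ✓
w6: no successors, so <><>~p fails. ✗
— 3 worlds.
For <>~<>~p:
w0: successors {w1}; ~<>~p there: w1:T. ✓
w1: successors {w2}; ~<>~p there: w2:F. ✗
w2: successors {w3}; ~<>~p there: w3:F. ✗
w3: successors {w4, w6}; ~<>~p there: w4:T, w6:T. ✓
w4: successors {w5}; ~<>~p there: w5:T. ✓
w5: successors {w2, w6}; ~<>~p there: w2:F, w6:T. ✓
w6: no successors, so <>~<>~p fails. ✗
— 4 worlds.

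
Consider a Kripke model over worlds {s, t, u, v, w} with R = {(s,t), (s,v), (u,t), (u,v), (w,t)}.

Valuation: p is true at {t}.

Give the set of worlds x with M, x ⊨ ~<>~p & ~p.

s: ~<>~p is F, ~p is T. ✗
t: ~<>~p is T, ~p is F. ✗
u: ~<>~p is F, ~p is T. ✗
v: ~<>~p is T, ~p is T. ✓
w: ~<>~p is T, ~p is T. ✓

{v, w}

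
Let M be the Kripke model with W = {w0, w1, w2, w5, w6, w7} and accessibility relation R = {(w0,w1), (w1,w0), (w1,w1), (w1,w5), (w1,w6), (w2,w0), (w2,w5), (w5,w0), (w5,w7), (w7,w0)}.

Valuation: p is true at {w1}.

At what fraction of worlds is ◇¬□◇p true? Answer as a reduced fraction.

1/2

w0: successors {w1}; ¬□◇p there: w1:T. ✓
w1: successors {w0, w1, w5, w6}; ¬□◇p there: w0:F, w1:T, w5:T, w6:F. ✓
w2: successors {w0, w5}; ¬□◇p there: w0:F, w5:T. ✓
w5: successors {w0, w7}; ¬□◇p there: w0:F, w7:F. ✗
w6: no successors, so ◇¬□◇p fails. ✗
w7: successors {w0}; ¬□◇p there: w0:F. ✗
That's 3 of 6 worlds, so 3/6 = 1/2.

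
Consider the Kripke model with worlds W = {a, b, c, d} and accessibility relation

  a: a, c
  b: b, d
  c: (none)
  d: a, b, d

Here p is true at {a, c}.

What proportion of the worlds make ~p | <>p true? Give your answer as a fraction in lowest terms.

3/4

a: ~p is F, <>p is T. ✓
b: ~p is T, <>p is F. ✓
c: ~p is F, <>p is F. ✗
d: ~p is T, <>p is T. ✓
That's 3 of 4 worlds, so 3/4.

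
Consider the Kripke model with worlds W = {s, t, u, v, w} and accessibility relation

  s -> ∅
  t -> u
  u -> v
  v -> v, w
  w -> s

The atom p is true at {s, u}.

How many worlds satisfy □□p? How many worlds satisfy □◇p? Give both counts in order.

2 and 1

For □□p:
s: no successors, so □□p holds vacuously. ✓
t: successors {u}; □p there: u:F. ✗
u: successors {v}; □p there: v:F. ✗
v: successors {v, w}; □p there: v:F, w:T. ✗
w: successors {s}; □p there: s:T. ✓
— 2 worlds.
For □◇p:
s: no successors, so □◇p holds vacuously. ✓
t: successors {u}; ◇p there: u:F. ✗
u: successors {v}; ◇p there: v:F. ✗
v: successors {v, w}; ◇p there: v:F, w:T. ✗
w: successors {s}; ◇p there: s:F. ✗
— 1 world.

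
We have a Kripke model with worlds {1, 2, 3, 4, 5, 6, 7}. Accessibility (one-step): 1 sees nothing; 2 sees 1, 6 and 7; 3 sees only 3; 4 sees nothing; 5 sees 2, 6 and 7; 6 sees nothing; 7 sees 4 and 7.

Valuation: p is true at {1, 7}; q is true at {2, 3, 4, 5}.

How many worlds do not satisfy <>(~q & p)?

1: no successors, so <>(~q & p) fails. ✗
2: successors {1, 6, 7}; ~q & p there: 1:T, 6:F, 7:T. ✓
3: successors {3}; ~q & p there: 3:F. ✗
4: no successors, so <>(~q & p) fails. ✗
5: successors {2, 6, 7}; ~q & p there: 2:F, 6:F, 7:T. ✓
6: no successors, so <>(~q & p) fails. ✗
7: successors {4, 7}; ~q & p there: 4:F, 7:T. ✓
Satisfying worlds: {2, 5, 7}.
So <>(~q & p) fails at the other 4 worlds.

4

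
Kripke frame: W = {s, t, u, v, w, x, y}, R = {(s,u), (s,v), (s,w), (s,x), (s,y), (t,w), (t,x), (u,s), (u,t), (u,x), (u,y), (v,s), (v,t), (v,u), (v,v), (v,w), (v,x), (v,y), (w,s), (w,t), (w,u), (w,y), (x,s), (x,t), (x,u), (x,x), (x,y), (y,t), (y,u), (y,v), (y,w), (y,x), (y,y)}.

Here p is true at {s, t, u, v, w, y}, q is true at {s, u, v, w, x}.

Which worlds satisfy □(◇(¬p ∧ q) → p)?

s: successors {u, v, w, x, y}; ◇(¬p ∧ q) → p there: u:T, v:T, w:T, x:F, y:T. ✗
t: successors {w, x}; ◇(¬p ∧ q) → p there: w:T, x:F. ✗
u: successors {s, t, x, y}; ◇(¬p ∧ q) → p there: s:T, t:T, x:F, y:T. ✗
v: successors {s, t, u, v, w, x, y}; ◇(¬p ∧ q) → p there: s:T, t:T, u:T, v:T, w:T, x:F, y:T. ✗
w: successors {s, t, u, y}; ◇(¬p ∧ q) → p there: s:T, t:T, u:T, y:T. ✓
x: successors {s, t, u, x, y}; ◇(¬p ∧ q) → p there: s:T, t:T, u:T, x:F, y:T. ✗
y: successors {t, u, v, w, x, y}; ◇(¬p ∧ q) → p there: t:T, u:T, v:T, w:T, x:F, y:T. ✗

{w}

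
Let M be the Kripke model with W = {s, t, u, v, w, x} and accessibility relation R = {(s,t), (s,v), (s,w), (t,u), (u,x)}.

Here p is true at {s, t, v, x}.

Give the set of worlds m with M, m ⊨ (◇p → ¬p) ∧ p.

s: ◇p → ¬p is F, p is T. ✗
t: ◇p → ¬p is T, p is T. ✓
u: ◇p → ¬p is T, p is F. ✗
v: ◇p → ¬p is T, p is T. ✓
w: ◇p → ¬p is T, p is F. ✗
x: ◇p → ¬p is T, p is T. ✓

{t, v, x}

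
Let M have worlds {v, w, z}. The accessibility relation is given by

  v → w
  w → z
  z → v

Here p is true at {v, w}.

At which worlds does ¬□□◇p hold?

{z}

v: □□◇p is T. ✗
w: □□◇p is T. ✗
z: □□◇p is F. ✓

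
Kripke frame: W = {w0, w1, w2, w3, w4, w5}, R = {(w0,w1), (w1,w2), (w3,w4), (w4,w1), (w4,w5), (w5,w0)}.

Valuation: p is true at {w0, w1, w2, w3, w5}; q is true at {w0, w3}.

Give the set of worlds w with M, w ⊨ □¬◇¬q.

{w1, w2}

w0: successors {w1}; ¬◇¬q there: w1:F. ✗
w1: successors {w2}; ¬◇¬q there: w2:T. ✓
w2: no successors, so □¬◇¬q holds vacuously. ✓
w3: successors {w4}; ¬◇¬q there: w4:F. ✗
w4: successors {w1, w5}; ¬◇¬q there: w1:F, w5:T. ✗
w5: successors {w0}; ¬◇¬q there: w0:F. ✗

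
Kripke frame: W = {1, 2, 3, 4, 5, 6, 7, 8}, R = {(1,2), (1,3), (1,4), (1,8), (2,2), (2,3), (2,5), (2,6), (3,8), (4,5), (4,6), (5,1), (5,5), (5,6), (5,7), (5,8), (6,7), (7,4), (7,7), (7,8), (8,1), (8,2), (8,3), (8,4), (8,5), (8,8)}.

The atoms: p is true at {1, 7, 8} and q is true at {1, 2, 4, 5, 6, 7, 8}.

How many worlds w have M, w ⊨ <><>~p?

1: successors {2, 3, 4, 8}; <>~p there: 2:T, 3:F, 4:T, 8:T. ✓
2: successors {2, 3, 5, 6}; <>~p there: 2:T, 3:F, 5:T, 6:F. ✓
3: successors {8}; <>~p there: 8:T. ✓
4: successors {5, 6}; <>~p there: 5:T, 6:F. ✓
5: successors {1, 5, 6, 7, 8}; <>~p there: 1:T, 5:T, 6:F, 7:T, 8:T. ✓
6: successors {7}; <>~p there: 7:T. ✓
7: successors {4, 7, 8}; <>~p there: 4:T, 7:T, 8:T. ✓
8: successors {1, 2, 3, 4, 5, 8}; <>~p there: 1:T, 2:T, 3:F, 4:T, 5:T, 8:T. ✓
Satisfying worlds: {1, 2, 3, 4, 5, 6, 7, 8}.

8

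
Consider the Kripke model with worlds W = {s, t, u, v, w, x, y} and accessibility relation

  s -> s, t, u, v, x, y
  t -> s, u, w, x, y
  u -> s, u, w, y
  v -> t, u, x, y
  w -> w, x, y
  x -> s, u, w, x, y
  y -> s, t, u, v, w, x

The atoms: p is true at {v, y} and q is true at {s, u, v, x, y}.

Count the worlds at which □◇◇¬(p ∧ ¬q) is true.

s: successors {s, t, u, v, x, y}; ◇◇¬(p ∧ ¬q) there: s:T, t:T, u:T, v:T, x:T, y:T. ✓
t: successors {s, u, w, x, y}; ◇◇¬(p ∧ ¬q) there: s:T, u:T, w:T, x:T, y:T. ✓
u: successors {s, u, w, y}; ◇◇¬(p ∧ ¬q) there: s:T, u:T, w:T, y:T. ✓
v: successors {t, u, x, y}; ◇◇¬(p ∧ ¬q) there: t:T, u:T, x:T, y:T. ✓
w: successors {w, x, y}; ◇◇¬(p ∧ ¬q) there: w:T, x:T, y:T. ✓
x: successors {s, u, w, x, y}; ◇◇¬(p ∧ ¬q) there: s:T, u:T, w:T, x:T, y:T. ✓
y: successors {s, t, u, v, w, x}; ◇◇¬(p ∧ ¬q) there: s:T, t:T, u:T, v:T, w:T, x:T. ✓
Satisfying worlds: {s, t, u, v, w, x, y}.

7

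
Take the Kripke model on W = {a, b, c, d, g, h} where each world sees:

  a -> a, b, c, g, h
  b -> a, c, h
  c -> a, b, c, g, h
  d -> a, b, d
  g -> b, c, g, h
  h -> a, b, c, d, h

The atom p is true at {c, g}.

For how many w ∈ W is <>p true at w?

5

a: successors {a, b, c, g, h}; p there: a:F, b:F, c:T, g:T, h:F. ✓
b: successors {a, c, h}; p there: a:F, c:T, h:F. ✓
c: successors {a, b, c, g, h}; p there: a:F, b:F, c:T, g:T, h:F. ✓
d: successors {a, b, d}; p there: a:F, b:F, d:F. ✗
g: successors {b, c, g, h}; p there: b:F, c:T, g:T, h:F. ✓
h: successors {a, b, c, d, h}; p there: a:F, b:F, c:T, d:F, h:F. ✓
Satisfying worlds: {a, b, c, g, h}.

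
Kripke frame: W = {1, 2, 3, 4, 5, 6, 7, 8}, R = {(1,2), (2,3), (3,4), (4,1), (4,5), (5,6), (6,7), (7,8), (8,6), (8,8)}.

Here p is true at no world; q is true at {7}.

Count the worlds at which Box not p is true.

1: successors {2}; not p there: 2:T. ✓
2: successors {3}; not p there: 3:T. ✓
3: successors {4}; not p there: 4:T. ✓
4: successors {1, 5}; not p there: 1:T, 5:T. ✓
5: successors {6}; not p there: 6:T. ✓
6: successors {7}; not p there: 7:T. ✓
7: successors {8}; not p there: 8:T. ✓
8: successors {6, 8}; not p there: 6:T, 8:T. ✓
Satisfying worlds: {1, 2, 3, 4, 5, 6, 7, 8}.

8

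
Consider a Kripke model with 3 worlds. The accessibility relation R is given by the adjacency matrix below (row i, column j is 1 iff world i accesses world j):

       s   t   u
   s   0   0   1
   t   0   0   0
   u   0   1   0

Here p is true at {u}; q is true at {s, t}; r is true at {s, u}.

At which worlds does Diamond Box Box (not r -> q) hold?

s: successors {u}; Box Box (not r -> q) there: u:T. ✓
t: no successors, so Diamond Box Box (not r -> q) fails. ✗
u: successors {t}; Box Box (not r -> q) there: t:T. ✓

{s, u}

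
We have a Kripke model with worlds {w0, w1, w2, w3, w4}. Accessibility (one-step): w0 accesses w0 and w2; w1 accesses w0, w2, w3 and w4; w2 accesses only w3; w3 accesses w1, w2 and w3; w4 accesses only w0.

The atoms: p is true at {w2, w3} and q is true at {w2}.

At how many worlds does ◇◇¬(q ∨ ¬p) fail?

w0: successors {w0, w2}; ◇¬(q ∨ ¬p) there: w0:F, w2:T. ✓
w1: successors {w0, w2, w3, w4}; ◇¬(q ∨ ¬p) there: w0:F, w2:T, w3:T, w4:F. ✓
w2: successors {w3}; ◇¬(q ∨ ¬p) there: w3:T. ✓
w3: successors {w1, w2, w3}; ◇¬(q ∨ ¬p) there: w1:T, w2:T, w3:T. ✓
w4: successors {w0}; ◇¬(q ∨ ¬p) there: w0:F. ✗
Satisfying worlds: {w0, w1, w2, w3}.
So ◇◇¬(q ∨ ¬p) fails at the other 1 world.

1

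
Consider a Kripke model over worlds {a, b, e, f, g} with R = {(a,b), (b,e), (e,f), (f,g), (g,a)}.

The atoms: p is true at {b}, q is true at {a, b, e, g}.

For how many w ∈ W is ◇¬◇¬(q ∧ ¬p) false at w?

2

a: successors {b}; ¬◇¬(q ∧ ¬p) there: b:T. ✓
b: successors {e}; ¬◇¬(q ∧ ¬p) there: e:F. ✗
e: successors {f}; ¬◇¬(q ∧ ¬p) there: f:T. ✓
f: successors {g}; ¬◇¬(q ∧ ¬p) there: g:T. ✓
g: successors {a}; ¬◇¬(q ∧ ¬p) there: a:F. ✗
Satisfying worlds: {a, e, f}.
So ◇¬◇¬(q ∧ ¬p) fails at the other 2 worlds.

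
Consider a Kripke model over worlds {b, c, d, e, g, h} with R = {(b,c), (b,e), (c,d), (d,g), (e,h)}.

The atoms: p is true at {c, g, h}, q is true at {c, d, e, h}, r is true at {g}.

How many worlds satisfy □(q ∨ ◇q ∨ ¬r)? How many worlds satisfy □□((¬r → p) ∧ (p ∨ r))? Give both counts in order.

5 and 5

For □(q ∨ ◇q ∨ ¬r):
b: successors {c, e}; q ∨ ◇q ∨ ¬r there: c:T, e:T. ✓
c: successors {d}; q ∨ ◇q ∨ ¬r there: d:T. ✓
d: successors {g}; q ∨ ◇q ∨ ¬r there: g:F. ✗
e: successors {h}; q ∨ ◇q ∨ ¬r there: h:T. ✓
g: no successors, so □(q ∨ ◇q ∨ ¬r) holds vacuously. ✓
h: no successors, so □(q ∨ ◇q ∨ ¬r) holds vacuously. ✓
— 5 worlds.
For □□((¬r → p) ∧ (p ∨ r)):
b: successors {c, e}; □((¬r → p) ∧ (p ∨ r)) there: c:F, e:T. ✗
c: successors {d}; □((¬r → p) ∧ (p ∨ r)) there: d:T. ✓
d: successors {g}; □((¬r → p) ∧ (p ∨ r)) there: g:T. ✓
e: successors {h}; □((¬r → p) ∧ (p ∨ r)) there: h:T. ✓
g: no successors, so □□((¬r → p) ∧ (p ∨ r)) holds vacuously. ✓
h: no successors, so □□((¬r → p) ∧ (p ∨ r)) holds vacuously. ✓
— 5 worlds.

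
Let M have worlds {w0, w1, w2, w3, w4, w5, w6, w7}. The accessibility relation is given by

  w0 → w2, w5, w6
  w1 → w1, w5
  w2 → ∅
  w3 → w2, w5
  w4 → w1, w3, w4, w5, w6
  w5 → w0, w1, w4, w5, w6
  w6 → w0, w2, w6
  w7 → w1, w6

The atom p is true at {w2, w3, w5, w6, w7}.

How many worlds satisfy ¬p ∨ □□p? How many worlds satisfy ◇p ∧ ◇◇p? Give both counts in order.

For ¬p ∨ □□p:
w0: ¬p is T, □□p is F. ✓
w1: ¬p is T, □□p is F. ✓
w2: ¬p is F, □□p is T. ✓
w3: ¬p is F, □□p is F. ✗
w4: ¬p is T, □□p is F. ✓
w5: ¬p is F, □□p is F. ✗
w6: ¬p is F, □□p is F. ✗
w7: ¬p is F, □□p is F. ✗
— 4 worlds.
For ◇p ∧ ◇◇p:
w0: ◇p is T, ◇◇p is T. ✓
w1: ◇p is T, ◇◇p is T. ✓
w2: ◇p is F, ◇◇p is F. ✗
w3: ◇p is T, ◇◇p is T. ✓
w4: ◇p is T, ◇◇p is T. ✓
w5: ◇p is T, ◇◇p is T. ✓
w6: ◇p is T, ◇◇p is T. ✓
w7: ◇p is T, ◇◇p is T. ✓
— 7 worlds.

4 and 7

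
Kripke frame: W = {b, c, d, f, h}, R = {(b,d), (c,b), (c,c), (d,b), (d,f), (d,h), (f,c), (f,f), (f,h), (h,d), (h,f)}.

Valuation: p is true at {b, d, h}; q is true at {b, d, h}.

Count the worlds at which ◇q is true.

b: successors {d}; q there: d:T. ✓
c: successors {b, c}; q there: b:T, c:F. ✓
d: successors {b, f, h}; q there: b:T, f:F, h:T. ✓
f: successors {c, f, h}; q there: c:F, f:F, h:T. ✓
h: successors {d, f}; q there: d:T, f:F. ✓
Satisfying worlds: {b, c, d, f, h}.

5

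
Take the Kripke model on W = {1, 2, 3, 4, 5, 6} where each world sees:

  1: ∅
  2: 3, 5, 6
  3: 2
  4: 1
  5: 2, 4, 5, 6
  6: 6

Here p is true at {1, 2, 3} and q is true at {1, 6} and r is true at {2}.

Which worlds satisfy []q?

1: no successors, so []q holds vacuously. ✓
2: successors {3, 5, 6}; q there: 3:F, 5:F, 6:T. ✗
3: successors {2}; q there: 2:F. ✗
4: successors {1}; q there: 1:T. ✓
5: successors {2, 4, 5, 6}; q there: 2:F, 4:F, 5:F, 6:T. ✗
6: successors {6}; q there: 6:T. ✓

{1, 4, 6}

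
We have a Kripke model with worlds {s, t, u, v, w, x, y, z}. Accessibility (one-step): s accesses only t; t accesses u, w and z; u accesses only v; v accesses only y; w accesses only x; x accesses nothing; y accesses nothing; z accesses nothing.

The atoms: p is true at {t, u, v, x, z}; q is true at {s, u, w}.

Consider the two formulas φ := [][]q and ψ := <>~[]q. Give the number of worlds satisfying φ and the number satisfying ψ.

5 and 3

For [][]q:
s: successors {t}; []q there: t:F. ✗
t: successors {u, w, z}; []q there: u:F, w:F, z:T. ✗
u: successors {v}; []q there: v:F. ✗
v: successors {y}; []q there: y:T. ✓
w: successors {x}; []q there: x:T. ✓
x: no successors, so [][]q holds vacuously. ✓
y: no successors, so [][]q holds vacuously. ✓
z: no successors, so [][]q holds vacuously. ✓
— 5 worlds.
For <>~[]q:
s: successors {t}; ~[]q there: t:T. ✓
t: successors {u, w, z}; ~[]q there: u:T, w:T, z:F. ✓
u: successors {v}; ~[]q there: v:T. ✓
v: successors {y}; ~[]q there: y:F. ✗
w: successors {x}; ~[]q there: x:F. ✗
x: no successors, so <>~[]q fails. ✗
y: no successors, so <>~[]q fails. ✗
z: no successors, so <>~[]q fails. ✗
— 3 worlds.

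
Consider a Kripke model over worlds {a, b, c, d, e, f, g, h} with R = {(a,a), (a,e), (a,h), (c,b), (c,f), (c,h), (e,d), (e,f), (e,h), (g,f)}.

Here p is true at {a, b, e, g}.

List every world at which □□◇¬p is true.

{b, c, d, e, f, g, h}

a: successors {a, e, h}; □◇¬p there: a:F, e:F, h:T. ✗
b: no successors, so □□◇¬p holds vacuously. ✓
c: successors {b, f, h}; □◇¬p there: b:T, f:T, h:T. ✓
d: no successors, so □□◇¬p holds vacuously. ✓
e: successors {d, f, h}; □◇¬p there: d:T, f:T, h:T. ✓
f: no successors, so □□◇¬p holds vacuously. ✓
g: successors {f}; □◇¬p there: f:T. ✓
h: no successors, so □□◇¬p holds vacuously. ✓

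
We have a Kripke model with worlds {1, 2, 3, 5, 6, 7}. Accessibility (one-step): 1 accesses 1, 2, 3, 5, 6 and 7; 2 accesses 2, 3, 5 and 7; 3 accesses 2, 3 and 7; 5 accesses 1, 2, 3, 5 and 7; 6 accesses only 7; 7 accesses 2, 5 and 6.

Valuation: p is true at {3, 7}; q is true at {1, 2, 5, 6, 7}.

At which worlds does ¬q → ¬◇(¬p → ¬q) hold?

1: ¬q is F, ¬◇(¬p → ¬q) is F. ✓
2: ¬q is F, ¬◇(¬p → ¬q) is F. ✓
3: ¬q is T, ¬◇(¬p → ¬q) is F. ✗
5: ¬q is F, ¬◇(¬p → ¬q) is F. ✓
6: ¬q is F, ¬◇(¬p → ¬q) is F. ✓
7: ¬q is F, ¬◇(¬p → ¬q) is T. ✓

{1, 2, 5, 6, 7}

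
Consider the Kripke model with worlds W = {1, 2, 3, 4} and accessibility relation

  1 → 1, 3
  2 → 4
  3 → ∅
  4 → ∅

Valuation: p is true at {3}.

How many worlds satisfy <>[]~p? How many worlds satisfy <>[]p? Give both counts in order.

2 and 2

For <>[]~p:
1: successors {1, 3}; []~p there: 1:F, 3:T. ✓
2: successors {4}; []~p there: 4:T. ✓
3: no successors, so <>[]~p fails. ✗
4: no successors, so <>[]~p fails. ✗
— 2 worlds.
For <>[]p:
1: successors {1, 3}; []p there: 1:F, 3:T. ✓
2: successors {4}; []p there: 4:T. ✓
3: no successors, so <>[]p fails. ✗
4: no successors, so <>[]p fails. ✗
— 2 worlds.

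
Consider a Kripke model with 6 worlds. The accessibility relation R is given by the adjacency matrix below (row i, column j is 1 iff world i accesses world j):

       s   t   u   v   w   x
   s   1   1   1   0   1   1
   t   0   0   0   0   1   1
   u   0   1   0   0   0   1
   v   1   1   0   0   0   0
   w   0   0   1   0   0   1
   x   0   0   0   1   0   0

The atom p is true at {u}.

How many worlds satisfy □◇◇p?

s: successors {s, t, u, w, x}; ◇◇p there: s:T, t:T, u:F, w:F, x:F. ✗
t: successors {w, x}; ◇◇p there: w:F, x:F. ✗
u: successors {t, x}; ◇◇p there: t:T, x:F. ✗
v: successors {s, t}; ◇◇p there: s:T, t:T. ✓
w: successors {u, x}; ◇◇p there: u:F, x:F. ✗
x: successors {v}; ◇◇p there: v:T. ✓
Satisfying worlds: {v, x}.

2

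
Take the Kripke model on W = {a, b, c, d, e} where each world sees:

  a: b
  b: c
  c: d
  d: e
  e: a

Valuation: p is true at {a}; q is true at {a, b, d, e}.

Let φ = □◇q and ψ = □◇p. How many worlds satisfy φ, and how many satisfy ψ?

For □◇q:
a: successors {b}; ◇q there: b:F. ✗
b: successors {c}; ◇q there: c:T. ✓
c: successors {d}; ◇q there: d:T. ✓
d: successors {e}; ◇q there: e:T. ✓
e: successors {a}; ◇q there: a:T. ✓
— 4 worlds.
For □◇p:
a: successors {b}; ◇p there: b:F. ✗
b: successors {c}; ◇p there: c:F. ✗
c: successors {d}; ◇p there: d:F. ✗
d: successors {e}; ◇p there: e:T. ✓
e: successors {a}; ◇p there: a:F. ✗
— 1 world.

4 and 1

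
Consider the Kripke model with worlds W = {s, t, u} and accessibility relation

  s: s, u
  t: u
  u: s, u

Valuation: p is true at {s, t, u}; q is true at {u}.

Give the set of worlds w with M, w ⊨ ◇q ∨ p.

s: ◇q is T, p is T. ✓
t: ◇q is T, p is T. ✓
u: ◇q is T, p is T. ✓

{s, t, u}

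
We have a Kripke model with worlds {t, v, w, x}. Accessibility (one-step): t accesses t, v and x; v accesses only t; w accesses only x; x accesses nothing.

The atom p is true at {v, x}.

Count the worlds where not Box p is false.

t: Box p is F. ✓
v: Box p is F. ✓
w: Box p is T. ✗
x: Box p is T. ✗
Satisfying worlds: {t, v}.
So not Box p fails at the other 2 worlds.

2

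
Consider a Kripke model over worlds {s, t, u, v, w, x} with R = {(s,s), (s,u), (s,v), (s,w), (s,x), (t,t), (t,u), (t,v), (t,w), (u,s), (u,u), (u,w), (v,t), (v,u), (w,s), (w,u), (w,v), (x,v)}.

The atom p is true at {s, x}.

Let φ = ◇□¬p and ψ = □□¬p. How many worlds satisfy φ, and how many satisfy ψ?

For ◇□¬p:
s: successors {s, u, v, w, x}; □¬p there: s:F, u:F, v:T, w:F, x:T. ✓
t: successors {t, u, v, w}; □¬p there: t:T, u:F, v:T, w:F. ✓
u: successors {s, u, w}; □¬p there: s:F, u:F, w:F. ✗
v: successors {t, u}; □¬p there: t:T, u:F. ✓
w: successors {s, u, v}; □¬p there: s:F, u:F, v:T. ✓
x: successors {v}; □¬p there: v:T. ✓
— 5 worlds.
For □□¬p:
s: successors {s, u, v, w, x}; □¬p there: s:F, u:F, v:T, w:F, x:T. ✗
t: successors {t, u, v, w}; □¬p there: t:T, u:F, v:T, w:F. ✗
u: successors {s, u, w}; □¬p there: s:F, u:F, w:F. ✗
v: successors {t, u}; □¬p there: t:T, u:F. ✗
w: successors {s, u, v}; □¬p there: s:F, u:F, v:T. ✗
x: successors {v}; □¬p there: v:T. ✓
— 1 world.

5 and 1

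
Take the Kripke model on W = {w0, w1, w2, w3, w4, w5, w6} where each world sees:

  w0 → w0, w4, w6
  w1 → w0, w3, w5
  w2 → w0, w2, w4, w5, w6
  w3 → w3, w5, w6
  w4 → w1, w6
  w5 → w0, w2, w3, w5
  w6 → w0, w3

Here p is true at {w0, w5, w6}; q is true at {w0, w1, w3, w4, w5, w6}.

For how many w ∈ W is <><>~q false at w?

w0: successors {w0, w4, w6}; <>~q there: w0:F, w4:F, w6:F. ✗
w1: successors {w0, w3, w5}; <>~q there: w0:F, w3:F, w5:T. ✓
w2: successors {w0, w2, w4, w5, w6}; <>~q there: w0:F, w2:T, w4:F, w5:T, w6:F. ✓
w3: successors {w3, w5, w6}; <>~q there: w3:F, w5:T, w6:F. ✓
w4: successors {w1, w6}; <>~q there: w1:F, w6:F. ✗
w5: successors {w0, w2, w3, w5}; <>~q there: w0:F, w2:T, w3:F, w5:T. ✓
w6: successors {w0, w3}; <>~q there: w0:F, w3:F. ✗
Satisfying worlds: {w1, w2, w3, w5}.
So <><>~q fails at the other 3 worlds.

3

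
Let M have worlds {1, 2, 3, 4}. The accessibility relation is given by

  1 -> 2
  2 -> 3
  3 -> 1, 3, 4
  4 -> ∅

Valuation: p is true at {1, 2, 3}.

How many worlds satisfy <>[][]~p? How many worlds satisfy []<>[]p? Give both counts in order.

1 and 2

For <>[][]~p:
1: successors {2}; [][]~p there: 2:F. ✗
2: successors {3}; [][]~p there: 3:F. ✗
3: successors {1, 3, 4}; [][]~p there: 1:F, 3:F, 4:T. ✓
4: no successors, so <>[][]~p fails. ✗
— 1 world.
For []<>[]p:
1: successors {2}; <>[]p there: 2:F. ✗
2: successors {3}; <>[]p there: 3:T. ✓
3: successors {1, 3, 4}; <>[]p there: 1:T, 3:T, 4:F. ✗
4: no successors, so []<>[]p holds vacuously. ✓
— 2 worlds.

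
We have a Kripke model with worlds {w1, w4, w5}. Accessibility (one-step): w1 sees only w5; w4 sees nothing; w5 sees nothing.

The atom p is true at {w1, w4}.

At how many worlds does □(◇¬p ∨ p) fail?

w1: successors {w5}; ◇¬p ∨ p there: w5:F. ✗
w4: no successors, so □(◇¬p ∨ p) holds vacuously. ✓
w5: no successors, so □(◇¬p ∨ p) holds vacuously. ✓
Satisfying worlds: {w4, w5}.
So □(◇¬p ∨ p) fails at the other 1 world.

1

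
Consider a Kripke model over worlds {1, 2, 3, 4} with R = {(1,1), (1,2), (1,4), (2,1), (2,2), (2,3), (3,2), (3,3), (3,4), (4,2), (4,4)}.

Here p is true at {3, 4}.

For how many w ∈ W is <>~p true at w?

4

1: successors {1, 2, 4}; ~p there: 1:T, 2:T, 4:F. ✓
2: successors {1, 2, 3}; ~p there: 1:T, 2:T, 3:F. ✓
3: successors {2, 3, 4}; ~p there: 2:T, 3:F, 4:F. ✓
4: successors {2, 4}; ~p there: 2:T, 4:F. ✓
Satisfying worlds: {1, 2, 3, 4}.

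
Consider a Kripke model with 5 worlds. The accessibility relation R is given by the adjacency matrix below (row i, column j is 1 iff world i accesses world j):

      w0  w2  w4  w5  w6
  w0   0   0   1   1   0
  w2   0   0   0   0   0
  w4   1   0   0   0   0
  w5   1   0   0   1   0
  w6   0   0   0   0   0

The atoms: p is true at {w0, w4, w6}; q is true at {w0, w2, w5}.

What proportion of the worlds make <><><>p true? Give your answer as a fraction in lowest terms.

w0: successors {w4, w5}; <><>p there: w4:T, w5:T. ✓
w2: no successors, so <><><>p fails. ✗
w4: successors {w0}; <><>p there: w0:T. ✓
w5: successors {w0, w5}; <><>p there: w0:T, w5:T. ✓
w6: no successors, so <><><>p fails. ✗
That's 3 of 5 worlds, so 3/5.

3/5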